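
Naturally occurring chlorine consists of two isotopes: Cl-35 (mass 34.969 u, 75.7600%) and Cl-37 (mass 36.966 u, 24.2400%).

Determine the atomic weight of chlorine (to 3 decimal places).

35.453 u

Average mass = Σ (abundance × isotope mass) = 0.757600 × 34.969 + 0.242400 × 36.966
= 26.4925 + 8.9606 = 35.4531 u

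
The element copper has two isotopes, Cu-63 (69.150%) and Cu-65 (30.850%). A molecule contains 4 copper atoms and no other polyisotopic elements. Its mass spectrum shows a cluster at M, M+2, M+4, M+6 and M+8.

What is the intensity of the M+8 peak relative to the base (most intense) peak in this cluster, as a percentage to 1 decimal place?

2.2%

Binomial terms of (0.69150 + 0.30850)^4: M 0.2286, M+2 0.4080, M+4 0.2731, M+6 0.0812, M+8 0.0091 → M+2 is the base peak.
P(M+2) = C(4,1) × 0.69150^3 × 0.30850^1 = 4 × 0.33065611 × 0.3085 = 0.408030 (base)
P(M+8) = C(4,4) × 0.69150^0 × 0.30850^4 = 1 × 1.0000 × 0.00905776 = 0.009058
Relative intensity = 0.009058 / 0.408030 × 100 = 2.2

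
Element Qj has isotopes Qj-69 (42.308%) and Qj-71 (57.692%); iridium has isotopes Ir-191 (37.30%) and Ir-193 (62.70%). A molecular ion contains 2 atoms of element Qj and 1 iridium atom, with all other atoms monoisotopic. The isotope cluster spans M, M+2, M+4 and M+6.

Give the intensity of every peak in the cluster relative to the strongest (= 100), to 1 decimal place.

15.5 : 68.4 : 100.0 : 48.5

Element Qj pattern (n=2): 0.17899669 : 0.48816663 : 0.33283669
Iridium pattern (n=1): 0.3730 : 0.6270
Convolve the two distributions (both contribute in 2-u steps):
  M: 0.17899669×0.3730 = 0.066766
  M+2: 0.17899669×0.6270 + 0.48816663×0.3730 = 0.294317
  M+4: 0.48816663×0.6270 + 0.33283669×0.3730 = 0.430229
  M+6: 0.33283669×0.6270 = 0.208689
Scale to base peak (0.430229) = 100: 15.5 : 68.4 : 100.0 : 48.5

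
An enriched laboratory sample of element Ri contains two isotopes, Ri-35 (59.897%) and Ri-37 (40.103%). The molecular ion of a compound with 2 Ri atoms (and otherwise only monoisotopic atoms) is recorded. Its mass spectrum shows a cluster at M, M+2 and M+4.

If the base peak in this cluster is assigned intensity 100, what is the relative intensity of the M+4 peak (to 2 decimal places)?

33.48

Binomial terms of (0.59897 + 0.40103)^2: M 0.3588, M+2 0.4804, M+4 0.1608 → M+2 is the base peak.
P(M+2) = C(2,1) × 0.59897^1 × 0.40103^1 = 2 × 0.59897 × 0.40103 = 0.480410 (base)
P(M+4) = C(2,2) × 0.59897^0 × 0.40103^2 = 1 × 1.0000 × 0.16082506 = 0.160825
Relative intensity = 0.160825 / 0.480410 × 100 = 33.48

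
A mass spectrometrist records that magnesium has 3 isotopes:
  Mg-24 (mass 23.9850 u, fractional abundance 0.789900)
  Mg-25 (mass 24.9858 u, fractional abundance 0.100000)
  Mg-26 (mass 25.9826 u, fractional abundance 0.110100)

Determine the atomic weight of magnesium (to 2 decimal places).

Weight each isotope mass by its fractional abundance: 0.789900 × 23.9850 + 0.100000 × 24.9858 + 0.110100 × 25.9826
= 18.94575 + 2.49858 + 2.86068 = 24.30501 u

24.31 u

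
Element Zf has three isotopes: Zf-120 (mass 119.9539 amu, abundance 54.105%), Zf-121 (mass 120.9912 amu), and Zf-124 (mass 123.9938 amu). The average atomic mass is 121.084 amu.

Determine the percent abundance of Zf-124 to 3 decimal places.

21.782%

Let x and y be the fractions of Zf-121 and Zf-124. Then x + y = 1 − 0.54105 = 0.45895 and 120.9912x + 123.9938y = 121.084 − 0.54105×119.9539 = 56.182942405.
Substituting: 120.9912x + 123.9938(0.45895 − x) = 56.182942405
(120.9912 − 123.9938)x = -0.724012105  ⇒  x = 0.24113, y = 0.21782
Zf-121: 24.113%, Zf-124: 21.782%.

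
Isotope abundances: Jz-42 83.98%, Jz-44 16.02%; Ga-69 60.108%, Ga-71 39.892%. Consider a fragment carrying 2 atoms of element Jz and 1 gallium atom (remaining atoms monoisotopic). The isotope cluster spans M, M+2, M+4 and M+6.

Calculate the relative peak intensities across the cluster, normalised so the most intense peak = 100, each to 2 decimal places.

95.68 : 100.00 : 27.71 : 2.31

Element Jz pattern (n=2): 0.70526404 : 0.26907192 : 0.02566404
Gallium pattern (n=1): 0.60108 : 0.39892
Convolve the two distributions (both contribute in 2-u steps):
  M: 0.70526404×0.60108 = 0.423920
  M+2: 0.70526404×0.39892 + 0.26907192×0.60108 = 0.443078
  M+4: 0.26907192×0.39892 + 0.02566404×0.60108 = 0.122764
  M+6: 0.02566404×0.39892 = 0.010238
Scale to base peak (0.443078) = 100: 95.68 : 100.00 : 27.71 : 2.31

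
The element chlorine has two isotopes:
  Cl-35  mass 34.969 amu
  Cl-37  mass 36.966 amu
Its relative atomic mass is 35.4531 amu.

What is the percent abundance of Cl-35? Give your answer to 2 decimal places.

75.76%

Writing the weighted mean with unknown fraction x of Cl-35:
34.969·x + 36.966·(1 − x) = 35.4531
(34.969 − 36.966)·x = 35.4531 − 36.966
x = -1.5129 / -1.997 = 0.75759 → 75.76% Cl-35, 24.24% Cl-37.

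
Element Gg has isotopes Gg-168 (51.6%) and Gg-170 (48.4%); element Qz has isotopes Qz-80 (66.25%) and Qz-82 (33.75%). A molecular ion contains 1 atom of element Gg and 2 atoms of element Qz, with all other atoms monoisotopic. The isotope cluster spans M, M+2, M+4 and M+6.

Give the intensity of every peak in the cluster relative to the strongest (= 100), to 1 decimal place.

51.1 : 100.0 : 62.1 : 12.4

Element Gg pattern (n=1): 0.5160 : 0.4840
Element Qz pattern (n=2): 0.43890625 : 0.4471875 : 0.11390625
Convolve the two distributions (both contribute in 2-u steps):
  M: 0.5160×0.43890625 = 0.226476
  M+2: 0.5160×0.4471875 + 0.4840×0.43890625 = 0.443179
  M+4: 0.5160×0.11390625 + 0.4840×0.4471875 = 0.275214
  M+6: 0.4840×0.11390625 = 0.055131
Scale to base peak (0.443179) = 100: 51.1 : 100.0 : 62.1 : 12.4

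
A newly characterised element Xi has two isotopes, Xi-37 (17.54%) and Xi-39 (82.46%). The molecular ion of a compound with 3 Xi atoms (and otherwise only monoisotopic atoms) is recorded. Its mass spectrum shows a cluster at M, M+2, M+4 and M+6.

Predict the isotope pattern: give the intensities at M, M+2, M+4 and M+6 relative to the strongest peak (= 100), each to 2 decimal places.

Expanding (0.1754 + 0.8246)^3:
P(M) = 0.1754^3 = 0.005396
P(M+2) = 3 × 0.1754^2 × 0.8246^1 = 0.076107
P(M+4) = 3 × 0.1754^1 × 0.8246^2 = 0.357798
P(M+6) = 0.8246^3 = 0.560699
The M+6 peak is largest (0.560699); scaling to 100 gives 0.96 : 13.57 : 63.81 : 100.00.

0.96 : 13.57 : 63.81 : 100.00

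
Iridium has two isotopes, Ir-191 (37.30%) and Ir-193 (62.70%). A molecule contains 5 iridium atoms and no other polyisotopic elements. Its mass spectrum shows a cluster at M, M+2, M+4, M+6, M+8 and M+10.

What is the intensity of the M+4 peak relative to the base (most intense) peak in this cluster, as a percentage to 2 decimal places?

Term probabilities: M 0.0072, M+2 0.0607, M+4 0.2040, M+6 0.3429, M+8 0.2882, M+10 0.0969. Base peak = M+6.
P(M+6) = C(5,3) × 0.3730^2 × 0.6270^3 = 10 × 0.139129 × 0.24649188 = 0.342942 (base)
P(M+4) = C(5,2) × 0.3730^3 × 0.6270^2 = 10 × 0.05189512 × 0.393129 = 0.204015
Relative intensity = 0.204015 / 0.342942 × 100 = 59.49

59.49%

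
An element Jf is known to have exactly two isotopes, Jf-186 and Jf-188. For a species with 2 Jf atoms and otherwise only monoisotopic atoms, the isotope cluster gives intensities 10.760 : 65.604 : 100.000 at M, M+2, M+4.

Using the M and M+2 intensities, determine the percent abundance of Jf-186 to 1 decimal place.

If p is the fraction of Jf that is Jf-186, then I(M+2)/I(M) = [C(2,1)·p^1·(1−p)] / p^2 = 2·(1−p)/p = 65.604/10.760 = 6.0970
(1−p)/p = 6.0970/2 = 3.0485  ⇒  p = 1/(1 + 3.0485) = 0.2470
Jf-186: 24.7%, Jf-188: 75.3%.

24.7%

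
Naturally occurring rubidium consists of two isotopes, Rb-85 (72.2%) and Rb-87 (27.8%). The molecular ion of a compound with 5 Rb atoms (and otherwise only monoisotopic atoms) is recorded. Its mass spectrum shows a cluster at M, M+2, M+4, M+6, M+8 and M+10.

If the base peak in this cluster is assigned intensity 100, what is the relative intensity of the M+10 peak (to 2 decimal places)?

Binomial terms of (0.722 + 0.278)^5: M 0.1962, M+2 0.3777, M+4 0.2909, M+6 0.1120, M+8 0.0216, M+10 0.0017 → M+2 is the base peak.
P(M+2) = C(5,1) × 0.722^4 × 0.278^1 = 5 × 0.27173701 × 0.2780 = 0.377714 (base)
P(M+10) = C(5,5) × 0.722^0 × 0.278^5 = 1 × 1.0000 × 0.00166044 = 0.001660
Relative intensity = 0.001660 / 0.377714 × 100 = 0.44

0.44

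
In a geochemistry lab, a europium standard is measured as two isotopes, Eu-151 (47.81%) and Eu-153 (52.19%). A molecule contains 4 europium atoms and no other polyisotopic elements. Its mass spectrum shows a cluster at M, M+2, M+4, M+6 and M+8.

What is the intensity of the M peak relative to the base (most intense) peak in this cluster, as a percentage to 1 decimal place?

14.0%

Binomial terms of (0.4781 + 0.5219)^4: M 0.0522, M+2 0.2281, M+4 0.3736, M+6 0.2719, M+8 0.0742 → M+4 is the base peak.
P(M+4) = C(4,2) × 0.4781^2 × 0.5219^2 = 6 × 0.22857961 × 0.27237961 = 0.373563 (base)
P(M) = C(4,0) × 0.4781^4 × 0.5219^0 = 1 × 0.05224864 × 1.0000 = 0.052249
Relative intensity = 0.052249 / 0.373563 × 100 = 14.0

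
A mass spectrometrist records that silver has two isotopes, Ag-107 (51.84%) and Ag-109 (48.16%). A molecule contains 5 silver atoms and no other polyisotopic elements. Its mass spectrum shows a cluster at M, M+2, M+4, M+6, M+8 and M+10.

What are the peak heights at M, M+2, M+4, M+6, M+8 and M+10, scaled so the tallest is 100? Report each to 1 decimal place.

11.6 : 53.8 : 100.0 : 92.9 : 43.2 : 8.0

Expanding (0.5184 + 0.4816)^5:
P(M) = 0.5184^5 = 0.037439
P(M+2) = 5 × 0.5184^4 × 0.4816^1 = 0.173907
P(M+4) = 10 × 0.5184^3 × 0.4816^2 = 0.323123
P(M+6) = 10 × 0.5184^2 × 0.4816^3 = 0.300185
P(M+8) = 5 × 0.5184^1 × 0.4816^4 = 0.139438
P(M+10) = 0.4816^5 = 0.025908
The M+4 peak is largest (0.323123); scaling to 100 gives 11.6 : 53.8 : 100.0 : 92.9 : 43.2 : 8.0.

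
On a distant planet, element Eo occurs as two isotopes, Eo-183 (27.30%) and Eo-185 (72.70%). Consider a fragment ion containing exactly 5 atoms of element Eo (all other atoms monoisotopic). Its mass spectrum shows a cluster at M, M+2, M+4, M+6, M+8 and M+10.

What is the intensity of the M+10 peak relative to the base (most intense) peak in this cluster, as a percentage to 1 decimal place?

53.3%

Term probabilities: M 0.0015, M+2 0.0202, M+4 0.1075, M+6 0.2864, M+8 0.3813, M+10 0.2031. Base peak = M+8.
P(M+8) = C(5,4) × 0.2730^1 × 0.7270^4 = 5 × 0.2730 × 0.2793429 = 0.381303 (base)
P(M+10) = C(5,5) × 0.2730^0 × 0.7270^5 = 1 × 1.0000 × 0.20308229 = 0.203082
Relative intensity = 0.203082 / 0.381303 × 100 = 53.3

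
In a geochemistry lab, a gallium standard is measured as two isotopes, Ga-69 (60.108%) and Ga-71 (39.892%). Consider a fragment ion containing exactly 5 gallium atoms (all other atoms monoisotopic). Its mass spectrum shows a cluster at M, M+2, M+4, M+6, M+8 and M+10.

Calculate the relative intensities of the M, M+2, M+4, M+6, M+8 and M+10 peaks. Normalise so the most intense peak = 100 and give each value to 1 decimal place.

Each Ga atom is independently Ga-69 (p = 0.60108) or Ga-71 (q = 0.39892); the cluster is the binomial expansion (p + q)^5.
P(M) = 0.60108^5 = 0.078462
P(M+2) = 5 × 0.60108^4 × 0.39892^1 = 0.260366
P(M+4) = 10 × 0.60108^3 × 0.39892^2 = 0.345596
P(M+6) = 10 × 0.60108^2 × 0.39892^3 = 0.229362
P(M+8) = 5 × 0.60108^1 × 0.39892^4 = 0.076111
P(M+10) = 0.39892^5 = 0.010103
The M+4 peak is largest (0.345596); scaling to 100 gives 22.7 : 75.3 : 100.0 : 66.4 : 22.0 : 2.9.

22.7 : 75.3 : 100.0 : 66.4 : 22.0 : 2.9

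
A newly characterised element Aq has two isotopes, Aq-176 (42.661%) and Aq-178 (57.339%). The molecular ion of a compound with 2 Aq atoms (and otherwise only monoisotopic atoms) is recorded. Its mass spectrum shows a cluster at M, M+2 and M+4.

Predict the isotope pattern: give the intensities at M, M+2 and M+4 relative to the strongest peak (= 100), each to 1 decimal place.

Each Aq atom is independently Aq-176 (p = 0.42661) or Aq-178 (q = 0.57339); the cluster is the binomial expansion (p + q)^2.
P(M) = 0.42661^2 = 0.181996
P(M+2) = 2 × 0.42661^1 × 0.57339^1 = 0.489228
P(M+4) = 0.57339^2 = 0.328776
The M+2 peak is largest (0.489228); scaling to 100 gives 37.2 : 100.0 : 67.2.

37.2 : 100.0 : 67.2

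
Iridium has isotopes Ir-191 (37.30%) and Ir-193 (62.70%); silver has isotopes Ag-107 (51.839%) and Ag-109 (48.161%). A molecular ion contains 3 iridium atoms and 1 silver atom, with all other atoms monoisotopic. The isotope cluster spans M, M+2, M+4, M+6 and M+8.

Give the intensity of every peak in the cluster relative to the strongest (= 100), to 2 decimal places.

7.60 : 45.37 : 100.00 : 95.92 : 33.53

Iridium pattern (n=3): 0.05189512 : 0.26170165 : 0.43991135 : 0.24649188
Silver pattern (n=1): 0.51839 : 0.48161
Convolve the two distributions (both contribute in 2-u steps):
  M: 0.05189512×0.51839 = 0.026902
  M+2: 0.05189512×0.48161 + 0.26170165×0.51839 = 0.160657
  M+4: 0.26170165×0.48161 + 0.43991135×0.51839 = 0.354084
  M+6: 0.43991135×0.48161 + 0.24649188×0.51839 = 0.339645
  M+8: 0.24649188×0.48161 = 0.118713
Scale to base peak (0.354084) = 100: 7.60 : 45.37 : 100.00 : 95.92 : 33.53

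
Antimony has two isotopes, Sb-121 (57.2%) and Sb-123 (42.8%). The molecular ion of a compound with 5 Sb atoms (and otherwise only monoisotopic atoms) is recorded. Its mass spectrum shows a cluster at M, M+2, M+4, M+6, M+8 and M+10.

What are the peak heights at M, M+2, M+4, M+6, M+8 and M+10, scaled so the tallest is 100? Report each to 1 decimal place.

17.9 : 66.8 : 100.0 : 74.8 : 28.0 : 4.2

Each Sb atom is independently Sb-121 (p = 0.572) or Sb-123 (q = 0.428); the cluster is the binomial expansion (p + q)^5.
P(M) = 0.572^5 = 0.061232
P(M+2) = 5 × 0.572^4 × 0.428^1 = 0.229086
P(M+4) = 10 × 0.572^3 × 0.428^2 = 0.342827
P(M+6) = 10 × 0.572^2 × 0.428^3 = 0.256521
P(M+8) = 5 × 0.572^1 × 0.428^4 = 0.095971
P(M+10) = 0.428^5 = 0.014362
The M+4 peak is largest (0.342827); scaling to 100 gives 17.9 : 66.8 : 100.0 : 74.8 : 28.0 : 4.2.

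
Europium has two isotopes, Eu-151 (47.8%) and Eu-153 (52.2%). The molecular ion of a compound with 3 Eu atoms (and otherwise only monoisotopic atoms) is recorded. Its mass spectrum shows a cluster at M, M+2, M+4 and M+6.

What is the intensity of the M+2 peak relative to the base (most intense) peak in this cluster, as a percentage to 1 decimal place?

Term probabilities: M 0.1092, M+2 0.3578, M+4 0.3907, M+6 0.1422. Base peak = M+4.
P(M+4) = C(3,2) × 0.478^1 × 0.522^2 = 3 × 0.4780 × 0.272484 = 0.390742 (base)
P(M+2) = C(3,1) × 0.478^2 × 0.522^1 = 3 × 0.228484 × 0.5220 = 0.357806
Relative intensity = 0.357806 / 0.390742 × 100 = 91.6

91.6%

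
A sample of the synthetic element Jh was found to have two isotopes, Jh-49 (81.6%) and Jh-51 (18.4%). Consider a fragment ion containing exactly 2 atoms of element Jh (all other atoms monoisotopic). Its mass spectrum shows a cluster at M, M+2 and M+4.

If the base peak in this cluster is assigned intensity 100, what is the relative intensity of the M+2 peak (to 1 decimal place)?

Binomial terms of (0.816 + 0.184)^2: M 0.6659, M+2 0.3003, M+4 0.0339 → M is the base peak.
P(M) = C(2,0) × 0.816^2 × 0.184^0 = 1 × 0.665856 × 1.0000 = 0.665856 (base)
P(M+2) = C(2,1) × 0.816^1 × 0.184^1 = 2 × 0.8160 × 0.1840 = 0.300288
Relative intensity = 0.300288 / 0.665856 × 100 = 45.1

45.1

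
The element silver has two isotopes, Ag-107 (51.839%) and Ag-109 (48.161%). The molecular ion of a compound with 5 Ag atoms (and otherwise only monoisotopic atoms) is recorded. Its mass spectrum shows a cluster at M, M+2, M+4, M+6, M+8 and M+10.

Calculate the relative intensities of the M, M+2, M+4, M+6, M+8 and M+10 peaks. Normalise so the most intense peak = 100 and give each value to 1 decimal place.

11.6 : 53.8 : 100.0 : 92.9 : 43.2 : 8.0

Each Ag atom is independently Ag-107 (p = 0.51839) or Ag-109 (q = 0.48161); the cluster is the binomial expansion (p + q)^5.
P(M) = 0.51839^5 = 0.037435
P(M+2) = 5 × 0.51839^4 × 0.48161^1 = 0.173897
P(M+4) = 10 × 0.51839^3 × 0.48161^2 = 0.323118
P(M+6) = 10 × 0.51839^2 × 0.48161^3 = 0.300192
P(M+8) = 5 × 0.51839^1 × 0.48161^4 = 0.139447
P(M+10) = 0.48161^5 = 0.025911
The M+4 peak is largest (0.323118); scaling to 100 gives 11.6 : 53.8 : 100.0 : 92.9 : 43.2 : 8.0.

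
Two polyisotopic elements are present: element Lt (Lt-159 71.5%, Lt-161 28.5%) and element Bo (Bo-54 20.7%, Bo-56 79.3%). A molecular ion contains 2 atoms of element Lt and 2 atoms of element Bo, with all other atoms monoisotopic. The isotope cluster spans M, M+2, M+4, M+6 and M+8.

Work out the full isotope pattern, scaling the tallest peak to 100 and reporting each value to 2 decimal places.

Element Lt pattern (n=2): 0.511225 : 0.40755 : 0.081225
Element Bo pattern (n=2): 0.042849 : 0.328302 : 0.628849
Convolve the two distributions (both contribute in 2-u steps):
  M: 0.511225×0.042849 = 0.021905
  M+2: 0.511225×0.328302 + 0.40755×0.042849 = 0.185299
  M+4: 0.511225×0.628849 + 0.40755×0.328302 + 0.081225×0.042849 = 0.458763
  M+6: 0.40755×0.628849 + 0.081225×0.328302 = 0.282954
  M+8: 0.081225×0.628849 = 0.051078
Scale to base peak (0.458763) = 100: 4.77 : 40.39 : 100.00 : 61.68 : 11.13

4.77 : 40.39 : 100.00 : 61.68 : 11.13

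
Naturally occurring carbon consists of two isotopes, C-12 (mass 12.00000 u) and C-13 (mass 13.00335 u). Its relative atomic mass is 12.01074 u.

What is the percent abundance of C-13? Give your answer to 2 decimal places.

Let x be the fractional abundance of C-12; then C-13 has abundance 1 − x.
12.00000·x + 13.00335·(1 − x) = 12.01074
(12.00000 − 13.00335)·x = 12.01074 − 13.00335
x = -0.99261 / -1.00335 = 0.98930 → 98.93% C-12, 1.07% C-13.

1.07%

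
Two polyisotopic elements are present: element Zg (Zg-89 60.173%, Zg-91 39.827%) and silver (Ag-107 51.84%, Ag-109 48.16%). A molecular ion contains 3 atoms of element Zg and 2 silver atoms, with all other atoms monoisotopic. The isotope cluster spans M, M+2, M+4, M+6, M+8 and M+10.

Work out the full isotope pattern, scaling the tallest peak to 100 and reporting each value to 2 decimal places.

17.05 : 65.52 : 100.00 : 75.78 : 28.52 : 4.27

Element Zg pattern (n=3): 0.21787379 : 0.4326156 : 0.28633742 : 0.06317319
Silver pattern (n=2): 0.26873856 : 0.49932288 : 0.23193856
Convolve the two distributions (both contribute in 2-u steps):
  M: 0.21787379×0.26873856 = 0.058551
  M+2: 0.21787379×0.49932288 + 0.4326156×0.26873856 = 0.225050
  M+4: 0.21787379×0.23193856 + 0.4326156×0.49932288 + 0.28633742×0.26873856 = 0.343498
  M+6: 0.4326156×0.23193856 + 0.28633742×0.49932288 + 0.06317319×0.26873856 = 0.260292
  M+8: 0.28633742×0.23193856 + 0.06317319×0.49932288 = 0.097957
  M+10: 0.06317319×0.23193856 = 0.014652
Scale to base peak (0.343498) = 100: 17.05 : 65.52 : 100.00 : 75.78 : 28.52 : 4.27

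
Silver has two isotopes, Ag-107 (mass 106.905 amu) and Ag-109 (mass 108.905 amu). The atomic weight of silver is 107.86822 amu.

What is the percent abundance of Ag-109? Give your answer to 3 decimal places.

With x = fraction of Ag-107 (so Ag-109 is 1 − x):
106.905·x + 108.905·(1 − x) = 107.86822
(106.905 − 108.905)·x = 107.86822 − 108.905
x = -1.03678 / -2.000 = 0.51839 → 51.839% Ag-107, 48.161% Ag-109.

48.161%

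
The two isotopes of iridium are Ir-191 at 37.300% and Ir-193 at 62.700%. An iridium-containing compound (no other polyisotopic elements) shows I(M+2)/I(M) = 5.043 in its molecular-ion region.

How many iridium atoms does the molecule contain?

With n Ir atoms, P(M+2)/P(M) = C(n,1)·p^(n−1)q / p^n = n·q/p = n · 0.62700/0.37300.
n = 5.043 × 0.37300/0.62700 = 3.00 ≈ 3

3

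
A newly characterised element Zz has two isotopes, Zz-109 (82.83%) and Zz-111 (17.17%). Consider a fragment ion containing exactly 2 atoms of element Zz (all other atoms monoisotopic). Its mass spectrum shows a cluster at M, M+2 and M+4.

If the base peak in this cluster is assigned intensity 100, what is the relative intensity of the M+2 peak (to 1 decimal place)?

(0.8283 + 0.1717)^2 gives M 0.6861, M+2 0.2844, M+4 0.0295; the largest is M.
P(M) = C(2,0) × 0.8283^2 × 0.1717^0 = 1 × 0.68608089 × 1.0000 = 0.686081 (base)
P(M+2) = C(2,1) × 0.8283^1 × 0.1717^1 = 2 × 0.8283 × 0.1717 = 0.284438
Relative intensity = 0.284438 / 0.686081 × 100 = 41.5

41.5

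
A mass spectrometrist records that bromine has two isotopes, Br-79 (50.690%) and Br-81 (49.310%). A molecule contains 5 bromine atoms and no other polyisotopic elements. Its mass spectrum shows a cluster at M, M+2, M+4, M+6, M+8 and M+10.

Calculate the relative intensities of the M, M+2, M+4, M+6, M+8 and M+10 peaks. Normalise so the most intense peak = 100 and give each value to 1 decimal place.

10.6 : 51.4 : 100.0 : 97.3 : 47.3 : 9.2

The 5 Br atoms are independent, so intensities follow the terms of (0.50690 + 0.49310)^5.
P(M) = 0.50690^5 = 0.033467
P(M+2) = 5 × 0.50690^4 × 0.49310^1 = 0.162777
P(M+4) = 10 × 0.50690^3 × 0.49310^2 = 0.316692
P(M+6) = 10 × 0.50690^2 × 0.49310^3 = 0.308070
P(M+8) = 5 × 0.50690^1 × 0.49310^4 = 0.149842
P(M+10) = 0.49310^5 = 0.029152
The M+4 peak is largest (0.316692); scaling to 100 gives 10.6 : 51.4 : 100.0 : 97.3 : 47.3 : 9.2.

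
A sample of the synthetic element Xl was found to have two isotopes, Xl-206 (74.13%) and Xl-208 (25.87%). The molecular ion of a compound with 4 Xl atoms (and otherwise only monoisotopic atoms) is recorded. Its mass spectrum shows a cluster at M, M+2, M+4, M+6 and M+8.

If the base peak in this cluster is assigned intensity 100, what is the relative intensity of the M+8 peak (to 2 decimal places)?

1.06

Term probabilities: M 0.3020, M+2 0.4215, M+4 0.2207, M+6 0.0513, M+8 0.0045. Base peak = M+2.
P(M+2) = C(4,1) × 0.7413^3 × 0.2587^1 = 4 × 0.40736339 × 0.2587 = 0.421540 (base)
P(M+8) = C(4,4) × 0.7413^0 × 0.2587^4 = 1 × 1.0000 × 0.00447905 = 0.004479
Relative intensity = 0.004479 / 0.421540 × 100 = 1.06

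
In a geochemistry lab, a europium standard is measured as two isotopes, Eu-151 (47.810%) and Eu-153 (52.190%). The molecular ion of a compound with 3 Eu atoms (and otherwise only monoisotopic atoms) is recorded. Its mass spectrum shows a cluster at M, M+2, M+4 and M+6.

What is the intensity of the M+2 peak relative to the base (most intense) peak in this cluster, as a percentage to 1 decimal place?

91.6%

(0.47810 + 0.52190)^3 gives M 0.1093, M+2 0.3579, M+4 0.3907, M+6 0.1422; the largest is M+4.
P(M+4) = C(3,2) × 0.47810^1 × 0.52190^2 = 3 × 0.4781 × 0.27237961 = 0.390674 (base)
P(M+2) = C(3,1) × 0.47810^2 × 0.52190^1 = 3 × 0.22857961 × 0.5219 = 0.357887
Relative intensity = 0.357887 / 0.390674 × 100 = 91.6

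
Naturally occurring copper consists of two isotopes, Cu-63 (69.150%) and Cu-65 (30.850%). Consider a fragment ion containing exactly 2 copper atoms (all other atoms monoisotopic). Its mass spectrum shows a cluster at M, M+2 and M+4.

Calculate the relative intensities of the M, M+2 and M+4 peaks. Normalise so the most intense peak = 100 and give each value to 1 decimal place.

100.0 : 89.2 : 19.9

Each Cu atom is independently Cu-63 (p = 0.69150) or Cu-65 (q = 0.30850); the cluster is the binomial expansion (p + q)^2.
P(M) = 0.69150^2 = 0.478172
P(M+2) = 2 × 0.69150^1 × 0.30850^1 = 0.426656
P(M+4) = 0.30850^2 = 0.095172
The M peak is largest (0.478172); scaling to 100 gives 100.0 : 89.2 : 19.9.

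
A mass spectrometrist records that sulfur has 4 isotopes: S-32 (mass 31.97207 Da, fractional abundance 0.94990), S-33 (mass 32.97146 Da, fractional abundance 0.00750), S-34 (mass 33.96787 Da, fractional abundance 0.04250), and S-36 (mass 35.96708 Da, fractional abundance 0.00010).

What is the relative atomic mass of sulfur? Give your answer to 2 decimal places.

32.06 Da

The abundance-weighted mean is 0.94990 × 31.97207 + 0.00750 × 32.97146 + 0.04250 × 33.96787 + 0.00010 × 35.96708
= 30.370269 + 0.247286 + 1.443634 + 0.003597 = 32.064786 Da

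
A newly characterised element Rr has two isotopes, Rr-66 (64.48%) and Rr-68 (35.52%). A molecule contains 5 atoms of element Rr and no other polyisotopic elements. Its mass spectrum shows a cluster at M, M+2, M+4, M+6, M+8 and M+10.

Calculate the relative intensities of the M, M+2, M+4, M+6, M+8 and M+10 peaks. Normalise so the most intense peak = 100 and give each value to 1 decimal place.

Each Rr atom is independently Rr-66 (p = 0.6448) or Rr-68 (q = 0.3552); the cluster is the binomial expansion (p + q)^5.
P(M) = 0.6448^5 = 0.111462
P(M+2) = 5 × 0.6448^4 × 0.3552^1 = 0.307003
P(M+4) = 10 × 0.6448^3 × 0.3552^2 = 0.338237
P(M+6) = 10 × 0.6448^2 × 0.3552^3 = 0.186324
P(M+8) = 5 × 0.6448^1 × 0.3552^4 = 0.051320
P(M+10) = 0.3552^5 = 0.005654
The M+4 peak is largest (0.338237); scaling to 100 gives 33.0 : 90.8 : 100.0 : 55.1 : 15.2 : 1.7.

33.0 : 90.8 : 100.0 : 55.1 : 15.2 : 1.7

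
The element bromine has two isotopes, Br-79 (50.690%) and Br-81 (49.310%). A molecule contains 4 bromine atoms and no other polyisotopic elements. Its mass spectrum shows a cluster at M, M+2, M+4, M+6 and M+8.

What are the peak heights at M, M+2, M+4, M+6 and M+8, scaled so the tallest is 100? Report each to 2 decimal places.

Each Br atom is independently Br-79 (p = 0.50690) or Br-81 (q = 0.49310); the cluster is the binomial expansion (p + q)^4.
P(M) = 0.50690^4 = 0.066022
P(M+2) = 4 × 0.50690^3 × 0.49310^1 = 0.256899
P(M+4) = 6 × 0.50690^2 × 0.49310^2 = 0.374857
P(M+6) = 4 × 0.50690^1 × 0.49310^3 = 0.243101
P(M+8) = 0.49310^4 = 0.059121
The M+4 peak is largest (0.374857); scaling to 100 gives 17.61 : 68.53 : 100.00 : 64.85 : 15.77.

17.61 : 68.53 : 100.00 : 64.85 : 15.77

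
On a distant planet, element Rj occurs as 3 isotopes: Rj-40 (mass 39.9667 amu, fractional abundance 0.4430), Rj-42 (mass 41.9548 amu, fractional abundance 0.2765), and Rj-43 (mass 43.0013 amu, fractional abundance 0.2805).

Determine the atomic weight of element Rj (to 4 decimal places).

41.3676 amu

The abundance-weighted mean is 0.4430 × 39.9667 + 0.2765 × 41.9548 + 0.2805 × 43.0013
= 17.70525 + 11.60050 + 12.06186 = 41.36761 amu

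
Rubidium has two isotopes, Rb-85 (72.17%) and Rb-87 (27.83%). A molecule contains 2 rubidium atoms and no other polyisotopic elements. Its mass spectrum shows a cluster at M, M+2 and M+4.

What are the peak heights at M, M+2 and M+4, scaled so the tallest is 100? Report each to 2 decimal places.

100.00 : 77.12 : 14.87

Each Rb atom is independently Rb-85 (p = 0.7217) or Rb-87 (q = 0.2783); the cluster is the binomial expansion (p + q)^2.
P(M) = 0.7217^2 = 0.520851
P(M+2) = 2 × 0.7217^1 × 0.2783^1 = 0.401698
P(M+4) = 0.2783^2 = 0.077451
The M peak is largest (0.520851); scaling to 100 gives 100.00 : 77.12 : 14.87.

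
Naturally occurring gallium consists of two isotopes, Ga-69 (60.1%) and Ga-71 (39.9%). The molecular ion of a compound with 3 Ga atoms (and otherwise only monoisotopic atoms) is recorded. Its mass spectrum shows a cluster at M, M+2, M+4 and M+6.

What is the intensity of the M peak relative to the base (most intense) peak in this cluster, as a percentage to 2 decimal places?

50.21%

Term probabilities: M 0.2171, M+2 0.4324, M+4 0.2870, M+6 0.0635. Base peak = M+2.
P(M+2) = C(3,1) × 0.601^2 × 0.399^1 = 3 × 0.361201 × 0.3990 = 0.432358 (base)
P(M) = C(3,0) × 0.601^3 × 0.399^0 = 1 × 0.2170818 × 1.0000 = 0.217082
Relative intensity = 0.217082 / 0.432358 × 100 = 50.21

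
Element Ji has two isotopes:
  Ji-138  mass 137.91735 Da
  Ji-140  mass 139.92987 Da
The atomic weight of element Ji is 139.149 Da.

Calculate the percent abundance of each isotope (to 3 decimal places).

With x = fraction of Ji-138 (so Ji-140 is 1 − x):
137.91735·x + 139.92987·(1 − x) = 139.149
(137.91735 − 139.92987)·x = 139.149 − 139.92987
x = -0.78087 / -2.01252 = 0.38801 → 38.801% Ji-138, 61.199% Ji-140.

Ji-138: 38.801%, Ji-140: 61.199%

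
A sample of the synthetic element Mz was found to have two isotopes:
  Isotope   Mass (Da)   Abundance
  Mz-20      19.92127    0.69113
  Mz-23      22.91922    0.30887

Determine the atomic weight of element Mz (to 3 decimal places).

20.847 Da

Average mass = Σ (abundance × isotope mass) = 0.69113 × 19.92127 + 0.30887 × 22.91922
= 13.768187 + 7.079059 = 20.847246 Da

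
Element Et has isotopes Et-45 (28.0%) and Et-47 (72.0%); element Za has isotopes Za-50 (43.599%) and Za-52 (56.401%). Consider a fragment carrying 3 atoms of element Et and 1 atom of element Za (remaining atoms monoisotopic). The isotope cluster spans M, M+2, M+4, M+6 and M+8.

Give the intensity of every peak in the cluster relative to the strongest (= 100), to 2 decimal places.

2.34 : 21.11 : 69.89 : 100.00 : 51.55

Element Et pattern (n=3): 0.021952 : 0.169344 : 0.435456 : 0.373248
Element Za pattern (n=1): 0.43599 : 0.56401
Convolve the two distributions (both contribute in 2-u steps):
  M: 0.021952×0.43599 = 0.009571
  M+2: 0.021952×0.56401 + 0.169344×0.43599 = 0.086213
  M+4: 0.169344×0.56401 + 0.435456×0.43599 = 0.285366
  M+6: 0.435456×0.56401 + 0.373248×0.43599 = 0.408334
  M+8: 0.373248×0.56401 = 0.210516
Scale to base peak (0.408334) = 100: 2.34 : 21.11 : 69.89 : 100.00 : 51.55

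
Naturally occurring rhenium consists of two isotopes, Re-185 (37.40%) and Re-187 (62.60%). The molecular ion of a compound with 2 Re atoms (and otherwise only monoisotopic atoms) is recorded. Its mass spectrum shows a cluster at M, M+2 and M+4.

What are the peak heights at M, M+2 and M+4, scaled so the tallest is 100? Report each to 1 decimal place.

Expanding (0.3740 + 0.6260)^2:
P(M) = 0.3740^2 = 0.139876
P(M+2) = 2 × 0.3740^1 × 0.6260^1 = 0.468248
P(M+4) = 0.6260^2 = 0.391876
The M+2 peak is largest (0.468248); scaling to 100 gives 29.9 : 100.0 : 83.7.

29.9 : 100.0 : 83.7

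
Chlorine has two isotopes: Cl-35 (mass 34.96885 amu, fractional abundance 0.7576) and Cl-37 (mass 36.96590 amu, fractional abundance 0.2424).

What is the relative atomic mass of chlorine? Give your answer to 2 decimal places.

35.45 amu

Ar = Σ fᵢ·mᵢ = 0.7576 × 34.96885 + 0.2424 × 36.96590
= 26.492401 + 8.960534 = 35.452935 amu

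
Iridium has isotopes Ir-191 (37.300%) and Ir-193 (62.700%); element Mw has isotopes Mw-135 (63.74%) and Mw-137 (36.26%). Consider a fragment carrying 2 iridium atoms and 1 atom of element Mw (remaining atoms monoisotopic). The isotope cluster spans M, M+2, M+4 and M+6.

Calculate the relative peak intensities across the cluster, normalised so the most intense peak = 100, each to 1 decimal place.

Iridium pattern (n=2): 0.139129 : 0.467742 : 0.393129
Element Mw pattern (n=1): 0.6374 : 0.3626
Convolve the two distributions (both contribute in 2-u steps):
  M: 0.139129×0.6374 = 0.088681
  M+2: 0.139129×0.3626 + 0.467742×0.6374 = 0.348587
  M+4: 0.467742×0.3626 + 0.393129×0.6374 = 0.420184
  M+6: 0.393129×0.3626 = 0.142549
Scale to base peak (0.420184) = 100: 21.1 : 83.0 : 100.0 : 33.9

21.1 : 83.0 : 100.0 : 33.9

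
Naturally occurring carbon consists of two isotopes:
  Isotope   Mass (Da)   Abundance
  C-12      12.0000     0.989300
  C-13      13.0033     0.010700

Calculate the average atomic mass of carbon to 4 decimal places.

12.0107 Da

Weight each isotope mass by its fractional abundance: 0.989300 × 12.0000 + 0.010700 × 13.0033
= 11.87160 + 0.13914 = 12.01074 Da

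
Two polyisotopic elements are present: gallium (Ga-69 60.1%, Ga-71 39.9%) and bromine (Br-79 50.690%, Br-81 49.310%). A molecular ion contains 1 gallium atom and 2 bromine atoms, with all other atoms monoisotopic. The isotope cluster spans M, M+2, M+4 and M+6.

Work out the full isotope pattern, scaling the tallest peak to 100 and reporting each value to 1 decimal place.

38.3 : 100.0 : 85.8 : 24.1

Gallium pattern (n=1): 0.6010 : 0.3990
Bromine pattern (n=2): 0.25694761 : 0.49990478 : 0.24314761
Convolve the two distributions (both contribute in 2-u steps):
  M: 0.6010×0.25694761 = 0.154426
  M+2: 0.6010×0.49990478 + 0.3990×0.25694761 = 0.402965
  M+4: 0.6010×0.24314761 + 0.3990×0.49990478 = 0.345594
  M+6: 0.3990×0.24314761 = 0.097016
Scale to base peak (0.402965) = 100: 38.3 : 100.0 : 85.8 : 24.1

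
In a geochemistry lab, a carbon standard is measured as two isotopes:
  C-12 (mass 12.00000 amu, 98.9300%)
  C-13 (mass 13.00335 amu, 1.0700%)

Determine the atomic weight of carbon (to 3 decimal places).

Ar = Σ fᵢ·mᵢ = 0.989300 × 12.00000 + 0.010700 × 13.00335
= 11.871600 + 0.139136 = 12.010736 amu

12.011 amu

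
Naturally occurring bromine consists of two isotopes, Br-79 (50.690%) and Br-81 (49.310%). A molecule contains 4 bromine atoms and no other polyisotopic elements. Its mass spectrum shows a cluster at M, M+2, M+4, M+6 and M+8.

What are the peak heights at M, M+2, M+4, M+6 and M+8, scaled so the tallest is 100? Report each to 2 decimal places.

17.61 : 68.53 : 100.00 : 64.85 : 15.77

Expanding (0.50690 + 0.49310)^4:
P(M) = 0.50690^4 = 0.066022
P(M+2) = 4 × 0.50690^3 × 0.49310^1 = 0.256899
P(M+4) = 6 × 0.50690^2 × 0.49310^2 = 0.374857
P(M+6) = 4 × 0.50690^1 × 0.49310^3 = 0.243101
P(M+8) = 0.49310^4 = 0.059121
The M+4 peak is largest (0.374857); scaling to 100 gives 17.61 : 68.53 : 100.00 : 64.85 : 15.77.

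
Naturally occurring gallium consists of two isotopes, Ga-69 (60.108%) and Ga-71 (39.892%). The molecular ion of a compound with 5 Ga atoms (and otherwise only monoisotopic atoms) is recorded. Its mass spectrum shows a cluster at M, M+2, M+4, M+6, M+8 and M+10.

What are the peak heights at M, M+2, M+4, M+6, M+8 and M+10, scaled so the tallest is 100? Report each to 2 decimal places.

22.70 : 75.34 : 100.00 : 66.37 : 22.02 : 2.92

The 5 Ga atoms are independent, so intensities follow the terms of (0.60108 + 0.39892)^5.
P(M) = 0.60108^5 = 0.078462
P(M+2) = 5 × 0.60108^4 × 0.39892^1 = 0.260366
P(M+4) = 10 × 0.60108^3 × 0.39892^2 = 0.345596
P(M+6) = 10 × 0.60108^2 × 0.39892^3 = 0.229362
P(M+8) = 5 × 0.60108^1 × 0.39892^4 = 0.076111
P(M+10) = 0.39892^5 = 0.010103
The M+4 peak is largest (0.345596); scaling to 100 gives 22.70 : 75.34 : 100.00 : 66.37 : 22.02 : 2.92.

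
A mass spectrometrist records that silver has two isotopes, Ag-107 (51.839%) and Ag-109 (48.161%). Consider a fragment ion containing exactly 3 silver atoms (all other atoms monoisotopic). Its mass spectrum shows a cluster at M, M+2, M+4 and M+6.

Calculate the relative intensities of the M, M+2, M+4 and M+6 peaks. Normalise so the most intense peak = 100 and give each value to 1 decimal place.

35.9 : 100.0 : 92.9 : 28.8

Expanding (0.51839 + 0.48161)^3:
P(M) = 0.51839^3 = 0.139306
P(M+2) = 3 × 0.51839^2 × 0.48161^1 = 0.388267
P(M+4) = 3 × 0.51839^1 × 0.48161^2 = 0.360719
P(M+6) = 0.48161^3 = 0.111709
The M+2 peak is largest (0.388267); scaling to 100 gives 35.9 : 100.0 : 92.9 : 28.8.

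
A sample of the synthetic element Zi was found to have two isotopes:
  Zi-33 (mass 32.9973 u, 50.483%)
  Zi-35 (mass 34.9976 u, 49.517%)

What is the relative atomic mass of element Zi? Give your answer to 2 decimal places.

Ar = Σ fᵢ·mᵢ = 0.50483 × 32.9973 + 0.49517 × 34.9976
= 16.65803 + 17.32976 = 33.98779 u

33.99 u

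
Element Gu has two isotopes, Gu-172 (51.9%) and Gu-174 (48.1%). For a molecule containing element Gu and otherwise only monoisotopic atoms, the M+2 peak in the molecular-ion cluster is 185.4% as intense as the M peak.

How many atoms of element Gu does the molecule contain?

For n independent Gu atoms, I(M+2)/I(M) = n · (abundance Gu-174) / (abundance Gu-172) = n · 0.481/0.519.
n = 1.854 × 0.519/0.481 = 2.00 ≈ 2

2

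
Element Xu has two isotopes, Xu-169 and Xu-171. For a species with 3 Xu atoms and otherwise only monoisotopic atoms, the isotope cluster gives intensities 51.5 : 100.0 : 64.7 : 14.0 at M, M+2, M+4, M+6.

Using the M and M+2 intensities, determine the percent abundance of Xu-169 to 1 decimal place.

Let p = fractional abundance of Xu-169. I(M+2)/I(M) = [C(3,1)·p^2·(1−p)] / p^3 = 3·(1−p)/p = 100.0/51.5 = 1.9417
(1−p)/p = 1.9417/3 = 0.6472  ⇒  p = 1/(1 + 0.6472) = 0.6071
Xu-169: 60.7%, Xu-171: 39.3%.

60.7%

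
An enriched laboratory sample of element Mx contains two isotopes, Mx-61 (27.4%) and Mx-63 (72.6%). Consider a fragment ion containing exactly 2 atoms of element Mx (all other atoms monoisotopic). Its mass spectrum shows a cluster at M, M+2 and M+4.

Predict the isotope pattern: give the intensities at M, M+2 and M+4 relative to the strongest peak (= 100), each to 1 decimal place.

14.2 : 75.5 : 100.0

Each Mx atom is independently Mx-61 (p = 0.274) or Mx-63 (q = 0.726); the cluster is the binomial expansion (p + q)^2.
P(M) = 0.274^2 = 0.075076
P(M+2) = 2 × 0.274^1 × 0.726^1 = 0.397848
P(M+4) = 0.726^2 = 0.527076
The M+4 peak is largest (0.527076); scaling to 100 gives 14.2 : 75.5 : 100.0.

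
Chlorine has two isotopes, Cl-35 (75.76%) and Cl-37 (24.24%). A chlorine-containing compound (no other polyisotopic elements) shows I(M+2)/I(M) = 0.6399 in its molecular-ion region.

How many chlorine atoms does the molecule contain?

2

For n independent Cl atoms, I(M+2)/I(M) = n · (abundance Cl-37) / (abundance Cl-35) = n · 0.2424/0.7576.
n = 0.6399 × 0.7576/0.2424 = 2.00 ≈ 2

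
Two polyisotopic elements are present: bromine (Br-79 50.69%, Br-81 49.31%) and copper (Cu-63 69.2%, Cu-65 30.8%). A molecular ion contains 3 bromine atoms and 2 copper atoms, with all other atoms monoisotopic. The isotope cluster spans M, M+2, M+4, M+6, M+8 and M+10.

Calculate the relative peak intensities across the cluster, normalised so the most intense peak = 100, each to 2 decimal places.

Bromine pattern (n=3): 0.13024674 : 0.3801026 : 0.36975457 : 0.11989609
Copper pattern (n=2): 0.478864 : 0.426272 : 0.094864
Convolve the two distributions (both contribute in 2-u steps):
  M: 0.13024674×0.478864 = 0.062370
  M+2: 0.13024674×0.426272 + 0.3801026×0.478864 = 0.237538
  M+4: 0.13024674×0.094864 + 0.3801026×0.426272 + 0.36975457×0.478864 = 0.351445
  M+6: 0.3801026×0.094864 + 0.36975457×0.426272 + 0.11989609×0.478864 = 0.251088
  M+8: 0.36975457×0.094864 + 0.11989609×0.426272 = 0.086185
  M+10: 0.11989609×0.094864 = 0.011374
Scale to base peak (0.351445) = 100: 17.75 : 67.59 : 100.00 : 71.44 : 24.52 : 3.24

17.75 : 67.59 : 100.00 : 71.44 : 24.52 : 3.24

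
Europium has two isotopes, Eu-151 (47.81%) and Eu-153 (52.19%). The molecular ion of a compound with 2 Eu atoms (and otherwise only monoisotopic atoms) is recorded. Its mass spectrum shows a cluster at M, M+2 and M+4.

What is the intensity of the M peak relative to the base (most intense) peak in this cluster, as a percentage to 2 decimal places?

Binomial terms of (0.4781 + 0.5219)^2: M 0.2286, M+2 0.4990, M+4 0.2724 → M+2 is the base peak.
P(M+2) = C(2,1) × 0.4781^1 × 0.5219^1 = 2 × 0.4781 × 0.5219 = 0.499041 (base)
P(M) = C(2,0) × 0.4781^2 × 0.5219^0 = 1 × 0.22857961 × 1.0000 = 0.228580
Relative intensity = 0.228580 / 0.499041 × 100 = 45.80

45.80%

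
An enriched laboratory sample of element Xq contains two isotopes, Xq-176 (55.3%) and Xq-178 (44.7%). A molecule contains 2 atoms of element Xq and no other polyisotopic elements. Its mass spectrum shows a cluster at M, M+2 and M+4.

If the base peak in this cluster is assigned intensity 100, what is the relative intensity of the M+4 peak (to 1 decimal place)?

Term probabilities: M 0.3058, M+2 0.4944, M+4 0.1998. Base peak = M+2.
P(M+2) = C(2,1) × 0.553^1 × 0.447^1 = 2 × 0.5530 × 0.4470 = 0.494382 (base)
P(M+4) = C(2,2) × 0.553^0 × 0.447^2 = 1 × 1.0000 × 0.199809 = 0.199809
Relative intensity = 0.199809 / 0.494382 × 100 = 40.4

40.4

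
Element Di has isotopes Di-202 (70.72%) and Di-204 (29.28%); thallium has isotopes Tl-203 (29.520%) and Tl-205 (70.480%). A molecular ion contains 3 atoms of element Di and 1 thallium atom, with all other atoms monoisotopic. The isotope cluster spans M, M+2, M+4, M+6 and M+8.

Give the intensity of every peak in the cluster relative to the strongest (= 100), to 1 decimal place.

27.6 : 100.0 : 95.9 : 35.8 : 4.7

Element Di pattern (n=3): 0.35369324 : 0.43931581 : 0.18188867 : 0.02510228
Thallium pattern (n=1): 0.2952 : 0.7048
Convolve the two distributions (both contribute in 2-u steps):
  M: 0.35369324×0.2952 = 0.104410
  M+2: 0.35369324×0.7048 + 0.43931581×0.2952 = 0.378969
  M+4: 0.43931581×0.7048 + 0.18188867×0.2952 = 0.363323
  M+6: 0.18188867×0.7048 + 0.02510228×0.2952 = 0.135605
  M+8: 0.02510228×0.7048 = 0.017692
Scale to base peak (0.378969) = 100: 27.6 : 100.0 : 95.9 : 35.8 : 4.7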